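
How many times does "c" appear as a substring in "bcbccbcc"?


Searching for "c" in "bcbccbcc"
Scanning each position:
  Position 0: "b" => no
  Position 1: "c" => MATCH
  Position 2: "b" => no
  Position 3: "c" => MATCH
  Position 4: "c" => MATCH
  Position 5: "b" => no
  Position 6: "c" => MATCH
  Position 7: "c" => MATCH
Total occurrences: 5

5


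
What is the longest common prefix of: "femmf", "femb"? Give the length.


Words: femmf, femb
  Position 0: all 'f' => match
  Position 1: all 'e' => match
  Position 2: all 'm' => match
  Position 3: ('m', 'b') => mismatch, stop
LCP = "fem" (length 3)

3


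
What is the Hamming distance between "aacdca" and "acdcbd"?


Comparing "aacdca" and "acdcbd" position by position:
  Position 0: 'a' vs 'a' => same
  Position 1: 'a' vs 'c' => differ
  Position 2: 'c' vs 'd' => differ
  Position 3: 'd' vs 'c' => differ
  Position 4: 'c' vs 'b' => differ
  Position 5: 'a' vs 'd' => differ
Total differences (Hamming distance): 5

5


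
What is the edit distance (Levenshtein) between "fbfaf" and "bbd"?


Computing edit distance: "fbfaf" -> "bbd"
DP table:
           b    b    d
      0    1    2    3
  f   1    1    2    3
  b   2    1    1    2
  f   3    2    2    2
  a   4    3    3    3
  f   5    4    4    4
Edit distance = dp[5][3] = 4

4


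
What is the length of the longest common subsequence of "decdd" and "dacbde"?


LCS of "decdd" and "dacbde"
DP table:
           d    a    c    b    d    e
      0    0    0    0    0    0    0
  d   0    1    1    1    1    1    1
  e   0    1    1    1    1    1    2
  c   0    1    1    2    2    2    2
  d   0    1    1    2    2    3    3
  d   0    1    1    2    2    3    3
LCS length = dp[5][6] = 3

3


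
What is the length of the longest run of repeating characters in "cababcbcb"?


Input: "cababcbcb"
Scanning for longest run:
  Position 1 ('a'): new char, reset run to 1
  Position 2 ('b'): new char, reset run to 1
  Position 3 ('a'): new char, reset run to 1
  Position 4 ('b'): new char, reset run to 1
  Position 5 ('c'): new char, reset run to 1
  Position 6 ('b'): new char, reset run to 1
  Position 7 ('c'): new char, reset run to 1
  Position 8 ('b'): new char, reset run to 1
Longest run: 'c' with length 1

1


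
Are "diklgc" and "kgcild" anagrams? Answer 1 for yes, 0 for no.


Strings: "diklgc", "kgcild"
Sorted first:  cdgikl
Sorted second: cdgikl
Sorted forms match => anagrams

1


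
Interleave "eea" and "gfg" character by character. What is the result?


Interleaving "eea" and "gfg":
  Position 0: 'e' from first, 'g' from second => "eg"
  Position 1: 'e' from first, 'f' from second => "ef"
  Position 2: 'a' from first, 'g' from second => "ag"
Result: egefag

egefag


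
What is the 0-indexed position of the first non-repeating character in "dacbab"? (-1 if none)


Input: dacbab
Character frequencies:
  'a': 2
  'b': 2
  'c': 1
  'd': 1
Scanning left to right for freq == 1:
  Position 0 ('d'): unique! => answer = 0

0


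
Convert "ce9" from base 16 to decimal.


Input: "ce9" in base 16
Positional expansion:
  Digit 'c' (value 12) x 16^2 = 3072
  Digit 'e' (value 14) x 16^1 = 224
  Digit '9' (value 9) x 16^0 = 9
Sum = 3305

3305


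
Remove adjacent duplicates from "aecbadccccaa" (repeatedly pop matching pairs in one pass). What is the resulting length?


Input: aecbadccccaa
Stack-based adjacent duplicate removal:
  Read 'a': push. Stack: a
  Read 'e': push. Stack: ae
  Read 'c': push. Stack: aec
  Read 'b': push. Stack: aecb
  Read 'a': push. Stack: aecba
  Read 'd': push. Stack: aecbad
  Read 'c': push. Stack: aecbadc
  Read 'c': matches stack top 'c' => pop. Stack: aecbad
  Read 'c': push. Stack: aecbadc
  Read 'c': matches stack top 'c' => pop. Stack: aecbad
  Read 'a': push. Stack: aecbada
  Read 'a': matches stack top 'a' => pop. Stack: aecbad
Final stack: "aecbad" (length 6)

6


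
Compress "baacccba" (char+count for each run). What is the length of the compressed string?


Input: baacccba
Runs:
  'b' x 1 => "b1"
  'a' x 2 => "a2"
  'c' x 3 => "c3"
  'b' x 1 => "b1"
  'a' x 1 => "a1"
Compressed: "b1a2c3b1a1"
Compressed length: 10

10


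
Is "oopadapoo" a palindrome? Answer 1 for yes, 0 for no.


Input: oopadapoo
Reversed: oopadapoo
  Compare pos 0 ('o') with pos 8 ('o'): match
  Compare pos 1 ('o') with pos 7 ('o'): match
  Compare pos 2 ('p') with pos 6 ('p'): match
  Compare pos 3 ('a') with pos 5 ('a'): match
Result: palindrome

1


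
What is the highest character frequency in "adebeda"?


Input: adebeda
Character counts:
  'a': 2
  'b': 1
  'd': 2
  'e': 2
Maximum frequency: 2

2


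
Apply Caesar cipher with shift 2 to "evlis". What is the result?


Caesar cipher: shift "evlis" by 2
  'e' (pos 4) + 2 = pos 6 = 'g'
  'v' (pos 21) + 2 = pos 23 = 'x'
  'l' (pos 11) + 2 = pos 13 = 'n'
  'i' (pos 8) + 2 = pos 10 = 'k'
  's' (pos 18) + 2 = pos 20 = 'u'
Result: gxnku

gxnku


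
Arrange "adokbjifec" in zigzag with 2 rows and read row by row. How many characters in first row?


Zigzag "adokbjifec" into 2 rows:
Placing characters:
  'a' => row 0
  'd' => row 1
  'o' => row 0
  'k' => row 1
  'b' => row 0
  'j' => row 1
  'i' => row 0
  'f' => row 1
  'e' => row 0
  'c' => row 1
Rows:
  Row 0: "aobie"
  Row 1: "dkjfc"
First row length: 5

5


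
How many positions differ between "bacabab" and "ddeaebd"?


Comparing "bacabab" and "ddeaebd" position by position:
  Position 0: 'b' vs 'd' => DIFFER
  Position 1: 'a' vs 'd' => DIFFER
  Position 2: 'c' vs 'e' => DIFFER
  Position 3: 'a' vs 'a' => same
  Position 4: 'b' vs 'e' => DIFFER
  Position 5: 'a' vs 'b' => DIFFER
  Position 6: 'b' vs 'd' => DIFFER
Positions that differ: 6

6


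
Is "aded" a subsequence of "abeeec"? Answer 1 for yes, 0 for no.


Check if "aded" is a subsequence of "abeeec"
Greedy scan:
  Position 0 ('a'): matches sub[0] = 'a'
  Position 1 ('b'): no match needed
  Position 2 ('e'): no match needed
  Position 3 ('e'): no match needed
  Position 4 ('e'): no match needed
  Position 5 ('c'): no match needed
Only matched 1/4 characters => not a subsequence

0


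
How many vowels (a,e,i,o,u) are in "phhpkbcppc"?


Input: phhpkbcppc
Checking each character:
  'p' at position 0: consonant
  'h' at position 1: consonant
  'h' at position 2: consonant
  'p' at position 3: consonant
  'k' at position 4: consonant
  'b' at position 5: consonant
  'c' at position 6: consonant
  'p' at position 7: consonant
  'p' at position 8: consonant
  'c' at position 9: consonant
Total vowels: 0

0


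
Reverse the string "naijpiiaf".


Input: naijpiiaf
Reading characters right to left:
  Position 8: 'f'
  Position 7: 'a'
  Position 6: 'i'
  Position 5: 'i'
  Position 4: 'p'
  Position 3: 'j'
  Position 2: 'i'
  Position 1: 'a'
  Position 0: 'n'
Reversed: faiipjian

faiipjian


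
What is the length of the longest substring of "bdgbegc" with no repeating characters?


Input: "bdgbegc"
Sliding window (track last position of each char):
  Position 0 ('b'): window [0,0] length 1 -- new best
  Position 1 ('d'): window [0,1] length 2 -- new best
  Position 2 ('g'): window [0,2] length 3 -- new best
  Position 3 ('b'): repeat (last at 0), move window start to 1
  Position 3 ('b'): window [1,3] length 3
  Position 4 ('e'): window [1,4] length 4 -- new best
  Position 5 ('g'): repeat (last at 2), move window start to 3
  Position 5 ('g'): window [3,5] length 3
  Position 6 ('c'): window [3,6] length 4
Longest substring with no repeats: "dgbe" with length 4

4


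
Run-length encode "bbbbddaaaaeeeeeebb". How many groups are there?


Input: bbbbddaaaaeeeeeebb
Scanning for consecutive runs:
  Group 1: 'b' x 4 (positions 0-3)
  Group 2: 'd' x 2 (positions 4-5)
  Group 3: 'a' x 4 (positions 6-9)
  Group 4: 'e' x 6 (positions 10-15)
  Group 5: 'b' x 2 (positions 16-17)
Total groups: 5

5


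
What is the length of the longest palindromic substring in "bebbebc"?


Input: "bebbebc"
Checking substrings for palindromes:
  [0:6] "bebbeb" (len 6) => palindrome
  [1:5] "ebbe" (len 4) => palindrome
  [0:3] "beb" (len 3) => palindrome
  [3:6] "beb" (len 3) => palindrome
  [2:4] "bb" (len 2) => palindrome
Longest palindromic substring: "bebbeb" with length 6

6


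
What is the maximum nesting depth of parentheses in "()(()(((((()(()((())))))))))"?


Input: "()(()(((((()(()((())))))))))"
Tracking depth:
  Position 0 '(': depth becomes 1
  Position 1 ')': depth becomes 0
  Position 2 '(': depth becomes 1
  Position 3 '(': depth becomes 2
  Position 4 ')': depth becomes 1
  Position 5 '(': depth becomes 2
  Position 6 '(': depth becomes 3
  Position 7 '(': depth becomes 4
  Position 8 '(': depth becomes 5
  Position 9 '(': depth becomes 6
  Position 10 '(': depth becomes 7
  Position 11 ')': depth becomes 6
  Position 12 '(': depth becomes 7
  Position 13 '(': depth becomes 8
  Position 14 ')': depth becomes 7
  Position 15 '(': depth becomes 8
  Position 16 '(': depth becomes 9
  Position 17 '(': depth becomes 10
  Position 18 ')': depth becomes 9
  Position 19 ')': depth becomes 8
  Position 20 ')': depth becomes 7
  Position 21 ')': depth becomes 6
  Position 22 ')': depth becomes 5
  Position 23 ')': depth becomes 4
  Position 24 ')': depth becomes 3
  Position 25 ')': depth becomes 2
  Position 26 ')': depth becomes 1
  Position 27 ')': depth becomes 0
Maximum depth reached: 10

10


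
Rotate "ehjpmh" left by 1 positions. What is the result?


Input: "ehjpmh", rotate left by 1
First 1 characters: "e"
Remaining characters: "hjpmh"
Concatenate remaining + first: "hjpmh" + "e" = "hjpmhe"

hjpmhe


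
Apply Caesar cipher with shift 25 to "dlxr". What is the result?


Caesar cipher: shift "dlxr" by 25
  'd' (pos 3) + 25 = pos 2 = 'c'
  'l' (pos 11) + 25 = pos 10 = 'k'
  'x' (pos 23) + 25 = pos 22 = 'w'
  'r' (pos 17) + 25 = pos 16 = 'q'
Result: ckwq

ckwq


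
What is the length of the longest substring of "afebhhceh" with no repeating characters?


Input: "afebhhceh"
Sliding window (track last position of each char):
  Position 0 ('a'): window [0,0] length 1 -- new best
  Position 1 ('f'): window [0,1] length 2 -- new best
  Position 2 ('e'): window [0,2] length 3 -- new best
  Position 3 ('b'): window [0,3] length 4 -- new best
  Position 4 ('h'): window [0,4] length 5 -- new best
  Position 5 ('h'): repeat (last at 4), move window start to 5
  Position 5 ('h'): window [5,5] length 1
  Position 6 ('c'): window [5,6] length 2
  Position 7 ('e'): window [5,7] length 3
  Position 8 ('h'): repeat (last at 5), move window start to 6
  Position 8 ('h'): window [6,8] length 3
Longest substring with no repeats: "afebh" with length 5

5


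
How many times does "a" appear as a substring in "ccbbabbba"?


Searching for "a" in "ccbbabbba"
Scanning each position:
  Position 0: "c" => no
  Position 1: "c" => no
  Position 2: "b" => no
  Position 3: "b" => no
  Position 4: "a" => MATCH
  Position 5: "b" => no
  Position 6: "b" => no
  Position 7: "b" => no
  Position 8: "a" => MATCH
Total occurrences: 2

2


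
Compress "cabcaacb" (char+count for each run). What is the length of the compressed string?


Input: cabcaacb
Runs:
  'c' x 1 => "c1"
  'a' x 1 => "a1"
  'b' x 1 => "b1"
  'c' x 1 => "c1"
  'a' x 2 => "a2"
  'c' x 1 => "c1"
  'b' x 1 => "b1"
Compressed: "c1a1b1c1a2c1b1"
Compressed length: 14

14


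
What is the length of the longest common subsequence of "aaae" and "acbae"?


LCS of "aaae" and "acbae"
DP table:
           a    c    b    a    e
      0    0    0    0    0    0
  a   0    1    1    1    1    1
  a   0    1    1    1    2    2
  a   0    1    1    1    2    2
  e   0    1    1    1    2    3
LCS length = dp[4][5] = 3

3


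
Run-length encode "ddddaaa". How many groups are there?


Input: ddddaaa
Scanning for consecutive runs:
  Group 1: 'd' x 4 (positions 0-3)
  Group 2: 'a' x 3 (positions 4-6)
Total groups: 2

2


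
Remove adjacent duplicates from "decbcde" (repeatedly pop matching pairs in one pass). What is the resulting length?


Input: decbcde
Stack-based adjacent duplicate removal:
  Read 'd': push. Stack: d
  Read 'e': push. Stack: de
  Read 'c': push. Stack: dec
  Read 'b': push. Stack: decb
  Read 'c': push. Stack: decbc
  Read 'd': push. Stack: decbcd
  Read 'e': push. Stack: decbcde
Final stack: "decbcde" (length 7)

7


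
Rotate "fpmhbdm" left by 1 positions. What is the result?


Input: "fpmhbdm", rotate left by 1
First 1 characters: "f"
Remaining characters: "pmhbdm"
Concatenate remaining + first: "pmhbdm" + "f" = "pmhbdmf"

pmhbdmf


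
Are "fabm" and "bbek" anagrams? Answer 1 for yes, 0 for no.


Strings: "fabm", "bbek"
Sorted first:  abfm
Sorted second: bbek
Differ at position 0: 'a' vs 'b' => not anagrams

0


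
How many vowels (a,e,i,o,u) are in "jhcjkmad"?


Input: jhcjkmad
Checking each character:
  'j' at position 0: consonant
  'h' at position 1: consonant
  'c' at position 2: consonant
  'j' at position 3: consonant
  'k' at position 4: consonant
  'm' at position 5: consonant
  'a' at position 6: vowel (running total: 1)
  'd' at position 7: consonant
Total vowels: 1

1


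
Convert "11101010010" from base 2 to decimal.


Input: "11101010010" in base 2
Positional expansion:
  Digit '1' (value 1) x 2^10 = 1024
  Digit '1' (value 1) x 2^9 = 512
  Digit '1' (value 1) x 2^8 = 256
  Digit '0' (value 0) x 2^7 = 0
  Digit '1' (value 1) x 2^6 = 64
  Digit '0' (value 0) x 2^5 = 0
  Digit '1' (value 1) x 2^4 = 16
  Digit '0' (value 0) x 2^3 = 0
  Digit '0' (value 0) x 2^2 = 0
  Digit '1' (value 1) x 2^1 = 2
  Digit '0' (value 0) x 2^0 = 0
Sum = 1874

1874


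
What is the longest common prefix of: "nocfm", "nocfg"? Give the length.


Words: nocfm, nocfg
  Position 0: all 'n' => match
  Position 1: all 'o' => match
  Position 2: all 'c' => match
  Position 3: all 'f' => match
  Position 4: ('m', 'g') => mismatch, stop
LCP = "nocf" (length 4)

4


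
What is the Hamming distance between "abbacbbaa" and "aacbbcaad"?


Comparing "abbacbbaa" and "aacbbcaad" position by position:
  Position 0: 'a' vs 'a' => same
  Position 1: 'b' vs 'a' => differ
  Position 2: 'b' vs 'c' => differ
  Position 3: 'a' vs 'b' => differ
  Position 4: 'c' vs 'b' => differ
  Position 5: 'b' vs 'c' => differ
  Position 6: 'b' vs 'a' => differ
  Position 7: 'a' vs 'a' => same
  Position 8: 'a' vs 'd' => differ
Total differences (Hamming distance): 7

7


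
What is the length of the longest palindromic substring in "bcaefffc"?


Input: "bcaefffc"
Checking substrings for palindromes:
  [4:7] "fff" (len 3) => palindrome
  [4:6] "ff" (len 2) => palindrome
  [5:7] "ff" (len 2) => palindrome
Longest palindromic substring: "fff" with length 3

3


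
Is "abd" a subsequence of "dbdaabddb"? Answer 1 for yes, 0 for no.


Check if "abd" is a subsequence of "dbdaabddb"
Greedy scan:
  Position 0 ('d'): no match needed
  Position 1 ('b'): no match needed
  Position 2 ('d'): no match needed
  Position 3 ('a'): matches sub[0] = 'a'
  Position 4 ('a'): no match needed
  Position 5 ('b'): matches sub[1] = 'b'
  Position 6 ('d'): matches sub[2] = 'd'
  Position 7 ('d'): no match needed
  Position 8 ('b'): no match needed
All 3 characters matched => is a subsequence

1


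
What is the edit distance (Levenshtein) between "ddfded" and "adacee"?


Computing edit distance: "ddfded" -> "adacee"
DP table:
           a    d    a    c    e    e
      0    1    2    3    4    5    6
  d   1    1    1    2    3    4    5
  d   2    2    1    2    3    4    5
  f   3    3    2    2    3    4    5
  d   4    4    3    3    3    4    5
  e   5    5    4    4    4    3    4
  d   6    6    5    5    5    4    4
Edit distance = dp[6][6] = 4

4


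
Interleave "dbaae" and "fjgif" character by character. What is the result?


Interleaving "dbaae" and "fjgif":
  Position 0: 'd' from first, 'f' from second => "df"
  Position 1: 'b' from first, 'j' from second => "bj"
  Position 2: 'a' from first, 'g' from second => "ag"
  Position 3: 'a' from first, 'i' from second => "ai"
  Position 4: 'e' from first, 'f' from second => "ef"
Result: dfbjagaief

dfbjagaief


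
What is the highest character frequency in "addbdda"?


Input: addbdda
Character counts:
  'a': 2
  'b': 1
  'd': 4
Maximum frequency: 4

4


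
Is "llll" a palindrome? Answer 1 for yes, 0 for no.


Input: llll
Reversed: llll
  Compare pos 0 ('l') with pos 3 ('l'): match
  Compare pos 1 ('l') with pos 2 ('l'): match
Result: palindrome

1


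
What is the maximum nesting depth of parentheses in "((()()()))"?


Input: "((()()()))"
Tracking depth:
  Position 0 '(': depth becomes 1
  Position 1 '(': depth becomes 2
  Position 2 '(': depth becomes 3
  Position 3 ')': depth becomes 2
  Position 4 '(': depth becomes 3
  Position 5 ')': depth becomes 2
  Position 6 '(': depth becomes 3
  Position 7 ')': depth becomes 2
  Position 8 ')': depth becomes 1
  Position 9 ')': depth becomes 0
Maximum depth reached: 3

3


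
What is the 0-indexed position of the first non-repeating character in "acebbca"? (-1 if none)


Input: acebbca
Character frequencies:
  'a': 2
  'b': 2
  'c': 2
  'e': 1
Scanning left to right for freq == 1:
  Position 0 ('a'): freq=2, skip
  Position 1 ('c'): freq=2, skip
  Position 2 ('e'): unique! => answer = 2

2


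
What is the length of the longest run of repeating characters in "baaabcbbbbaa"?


Input: "baaabcbbbbaa"
Scanning for longest run:
  Position 1 ('a'): new char, reset run to 1
  Position 2 ('a'): continues run of 'a', length=2
  Position 3 ('a'): continues run of 'a', length=3
  Position 4 ('b'): new char, reset run to 1
  Position 5 ('c'): new char, reset run to 1
  Position 6 ('b'): new char, reset run to 1
  Position 7 ('b'): continues run of 'b', length=2
  Position 8 ('b'): continues run of 'b', length=3
  Position 9 ('b'): continues run of 'b', length=4
  Position 10 ('a'): new char, reset run to 1
  Position 11 ('a'): continues run of 'a', length=2
Longest run: 'b' with length 4

4


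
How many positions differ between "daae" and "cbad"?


Comparing "daae" and "cbad" position by position:
  Position 0: 'd' vs 'c' => DIFFER
  Position 1: 'a' vs 'b' => DIFFER
  Position 2: 'a' vs 'a' => same
  Position 3: 'e' vs 'd' => DIFFER
Positions that differ: 3

3


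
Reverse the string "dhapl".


Input: dhapl
Reading characters right to left:
  Position 4: 'l'
  Position 3: 'p'
  Position 2: 'a'
  Position 1: 'h'
  Position 0: 'd'
Reversed: lpahd

lpahd


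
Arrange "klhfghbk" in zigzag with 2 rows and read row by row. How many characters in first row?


Zigzag "klhfghbk" into 2 rows:
Placing characters:
  'k' => row 0
  'l' => row 1
  'h' => row 0
  'f' => row 1
  'g' => row 0
  'h' => row 1
  'b' => row 0
  'k' => row 1
Rows:
  Row 0: "khgb"
  Row 1: "lfhk"
First row length: 4

4


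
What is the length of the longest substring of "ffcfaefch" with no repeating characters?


Input: "ffcfaefch"
Sliding window (track last position of each char):
  Position 0 ('f'): window [0,0] length 1 -- new best
  Position 1 ('f'): repeat (last at 0), move window start to 1
  Position 1 ('f'): window [1,1] length 1
  Position 2 ('c'): window [1,2] length 2 -- new best
  Position 3 ('f'): repeat (last at 1), move window start to 2
  Position 3 ('f'): window [2,3] length 2
  Position 4 ('a'): window [2,4] length 3 -- new best
  Position 5 ('e'): window [2,5] length 4 -- new best
  Position 6 ('f'): repeat (last at 3), move window start to 4
  Position 6 ('f'): window [4,6] length 3
  Position 7 ('c'): window [4,7] length 4
  Position 8 ('h'): window [4,8] length 5 -- new best
Longest substring with no repeats: "aefch" with length 5

5


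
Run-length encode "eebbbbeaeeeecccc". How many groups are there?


Input: eebbbbeaeeeecccc
Scanning for consecutive runs:
  Group 1: 'e' x 2 (positions 0-1)
  Group 2: 'b' x 4 (positions 2-5)
  Group 3: 'e' x 1 (positions 6-6)
  Group 4: 'a' x 1 (positions 7-7)
  Group 5: 'e' x 4 (positions 8-11)
  Group 6: 'c' x 4 (positions 12-15)
Total groups: 6

6


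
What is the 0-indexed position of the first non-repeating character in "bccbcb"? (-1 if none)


Input: bccbcb
Character frequencies:
  'b': 3
  'c': 3
Scanning left to right for freq == 1:
  Position 0 ('b'): freq=3, skip
  Position 1 ('c'): freq=3, skip
  Position 2 ('c'): freq=3, skip
  Position 3 ('b'): freq=3, skip
  Position 4 ('c'): freq=3, skip
  Position 5 ('b'): freq=3, skip
  No unique character found => answer = -1

-1


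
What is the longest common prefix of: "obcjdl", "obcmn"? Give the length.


Words: obcjdl, obcmn
  Position 0: all 'o' => match
  Position 1: all 'b' => match
  Position 2: all 'c' => match
  Position 3: ('j', 'm') => mismatch, stop
LCP = "obc" (length 3)

3


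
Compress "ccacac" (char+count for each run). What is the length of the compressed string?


Input: ccacac
Runs:
  'c' x 2 => "c2"
  'a' x 1 => "a1"
  'c' x 1 => "c1"
  'a' x 1 => "a1"
  'c' x 1 => "c1"
Compressed: "c2a1c1a1c1"
Compressed length: 10

10


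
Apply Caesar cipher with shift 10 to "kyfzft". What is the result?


Caesar cipher: shift "kyfzft" by 10
  'k' (pos 10) + 10 = pos 20 = 'u'
  'y' (pos 24) + 10 = pos 8 = 'i'
  'f' (pos 5) + 10 = pos 15 = 'p'
  'z' (pos 25) + 10 = pos 9 = 'j'
  'f' (pos 5) + 10 = pos 15 = 'p'
  't' (pos 19) + 10 = pos 3 = 'd'
Result: uipjpd

uipjpd


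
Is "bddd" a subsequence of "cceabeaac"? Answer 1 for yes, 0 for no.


Check if "bddd" is a subsequence of "cceabeaac"
Greedy scan:
  Position 0 ('c'): no match needed
  Position 1 ('c'): no match needed
  Position 2 ('e'): no match needed
  Position 3 ('a'): no match needed
  Position 4 ('b'): matches sub[0] = 'b'
  Position 5 ('e'): no match needed
  Position 6 ('a'): no match needed
  Position 7 ('a'): no match needed
  Position 8 ('c'): no match needed
Only matched 1/4 characters => not a subsequence

0


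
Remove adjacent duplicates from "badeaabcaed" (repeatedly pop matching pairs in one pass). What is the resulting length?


Input: badeaabcaed
Stack-based adjacent duplicate removal:
  Read 'b': push. Stack: b
  Read 'a': push. Stack: ba
  Read 'd': push. Stack: bad
  Read 'e': push. Stack: bade
  Read 'a': push. Stack: badea
  Read 'a': matches stack top 'a' => pop. Stack: bade
  Read 'b': push. Stack: badeb
  Read 'c': push. Stack: badebc
  Read 'a': push. Stack: badebca
  Read 'e': push. Stack: badebcae
  Read 'd': push. Stack: badebcaed
Final stack: "badebcaed" (length 9)

9


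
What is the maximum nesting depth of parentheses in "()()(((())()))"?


Input: "()()(((())()))"
Tracking depth:
  Position 0 '(': depth becomes 1
  Position 1 ')': depth becomes 0
  Position 2 '(': depth becomes 1
  Position 3 ')': depth becomes 0
  Position 4 '(': depth becomes 1
  Position 5 '(': depth becomes 2
  Position 6 '(': depth becomes 3
  Position 7 '(': depth becomes 4
  Position 8 ')': depth becomes 3
  Position 9 ')': depth becomes 2
  Position 10 '(': depth becomes 3
  Position 11 ')': depth becomes 2
  Position 12 ')': depth becomes 1
  Position 13 ')': depth becomes 0
Maximum depth reached: 4

4


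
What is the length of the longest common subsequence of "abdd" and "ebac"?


LCS of "abdd" and "ebac"
DP table:
           e    b    a    c
      0    0    0    0    0
  a   0    0    0    1    1
  b   0    0    1    1    1
  d   0    0    1    1    1
  d   0    0    1    1    1
LCS length = dp[4][4] = 1

1


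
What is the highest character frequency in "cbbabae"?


Input: cbbabae
Character counts:
  'a': 2
  'b': 3
  'c': 1
  'e': 1
Maximum frequency: 3

3


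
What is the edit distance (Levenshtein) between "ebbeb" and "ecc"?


Computing edit distance: "ebbeb" -> "ecc"
DP table:
           e    c    c
      0    1    2    3
  e   1    0    1    2
  b   2    1    1    2
  b   3    2    2    2
  e   4    3    3    3
  b   5    4    4    4
Edit distance = dp[5][3] = 4

4


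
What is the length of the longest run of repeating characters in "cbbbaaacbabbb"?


Input: "cbbbaaacbabbb"
Scanning for longest run:
  Position 1 ('b'): new char, reset run to 1
  Position 2 ('b'): continues run of 'b', length=2
  Position 3 ('b'): continues run of 'b', length=3
  Position 4 ('a'): new char, reset run to 1
  Position 5 ('a'): continues run of 'a', length=2
  Position 6 ('a'): continues run of 'a', length=3
  Position 7 ('c'): new char, reset run to 1
  Position 8 ('b'): new char, reset run to 1
  Position 9 ('a'): new char, reset run to 1
  Position 10 ('b'): new char, reset run to 1
  Position 11 ('b'): continues run of 'b', length=2
  Position 12 ('b'): continues run of 'b', length=3
Longest run: 'b' with length 3

3


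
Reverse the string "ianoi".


Input: ianoi
Reading characters right to left:
  Position 4: 'i'
  Position 3: 'o'
  Position 2: 'n'
  Position 1: 'a'
  Position 0: 'i'
Reversed: ionai

ionai


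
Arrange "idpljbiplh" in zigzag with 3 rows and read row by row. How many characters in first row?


Zigzag "idpljbiplh" into 3 rows:
Placing characters:
  'i' => row 0
  'd' => row 1
  'p' => row 2
  'l' => row 1
  'j' => row 0
  'b' => row 1
  'i' => row 2
  'p' => row 1
  'l' => row 0
  'h' => row 1
Rows:
  Row 0: "ijl"
  Row 1: "dlbph"
  Row 2: "pi"
First row length: 3

3


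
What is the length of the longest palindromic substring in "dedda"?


Input: "dedda"
Checking substrings for palindromes:
  [0:3] "ded" (len 3) => palindrome
  [2:4] "dd" (len 2) => palindrome
Longest palindromic substring: "ded" with length 3

3


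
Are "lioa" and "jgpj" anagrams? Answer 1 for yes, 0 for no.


Strings: "lioa", "jgpj"
Sorted first:  ailo
Sorted second: gjjp
Differ at position 0: 'a' vs 'g' => not anagrams

0


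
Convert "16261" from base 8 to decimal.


Input: "16261" in base 8
Positional expansion:
  Digit '1' (value 1) x 8^4 = 4096
  Digit '6' (value 6) x 8^3 = 3072
  Digit '2' (value 2) x 8^2 = 128
  Digit '6' (value 6) x 8^1 = 48
  Digit '1' (value 1) x 8^0 = 1
Sum = 7345

7345


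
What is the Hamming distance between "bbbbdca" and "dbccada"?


Comparing "bbbbdca" and "dbccada" position by position:
  Position 0: 'b' vs 'd' => differ
  Position 1: 'b' vs 'b' => same
  Position 2: 'b' vs 'c' => differ
  Position 3: 'b' vs 'c' => differ
  Position 4: 'd' vs 'a' => differ
  Position 5: 'c' vs 'd' => differ
  Position 6: 'a' vs 'a' => same
Total differences (Hamming distance): 5

5


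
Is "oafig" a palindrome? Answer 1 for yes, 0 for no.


Input: oafig
Reversed: gifao
  Compare pos 0 ('o') with pos 4 ('g'): MISMATCH
  Compare pos 1 ('a') with pos 3 ('i'): MISMATCH
Result: not a palindrome

0


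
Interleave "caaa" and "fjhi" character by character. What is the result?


Interleaving "caaa" and "fjhi":
  Position 0: 'c' from first, 'f' from second => "cf"
  Position 1: 'a' from first, 'j' from second => "aj"
  Position 2: 'a' from first, 'h' from second => "ah"
  Position 3: 'a' from first, 'i' from second => "ai"
Result: cfajahai

cfajahai


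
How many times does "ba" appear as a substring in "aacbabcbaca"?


Searching for "ba" in "aacbabcbaca"
Scanning each position:
  Position 0: "aa" => no
  Position 1: "ac" => no
  Position 2: "cb" => no
  Position 3: "ba" => MATCH
  Position 4: "ab" => no
  Position 5: "bc" => no
  Position 6: "cb" => no
  Position 7: "ba" => MATCH
  Position 8: "ac" => no
  Position 9: "ca" => no
Total occurrences: 2

2


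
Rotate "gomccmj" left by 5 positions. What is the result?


Input: "gomccmj", rotate left by 5
First 5 characters: "gomcc"
Remaining characters: "mj"
Concatenate remaining + first: "mj" + "gomcc" = "mjgomcc"

mjgomcc


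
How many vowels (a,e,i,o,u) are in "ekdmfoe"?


Input: ekdmfoe
Checking each character:
  'e' at position 0: vowel (running total: 1)
  'k' at position 1: consonant
  'd' at position 2: consonant
  'm' at position 3: consonant
  'f' at position 4: consonant
  'o' at position 5: vowel (running total: 2)
  'e' at position 6: vowel (running total: 3)
Total vowels: 3

3


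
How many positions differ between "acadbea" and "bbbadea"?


Comparing "acadbea" and "bbbadea" position by position:
  Position 0: 'a' vs 'b' => DIFFER
  Position 1: 'c' vs 'b' => DIFFER
  Position 2: 'a' vs 'b' => DIFFER
  Position 3: 'd' vs 'a' => DIFFER
  Position 4: 'b' vs 'd' => DIFFER
  Position 5: 'e' vs 'e' => same
  Position 6: 'a' vs 'a' => same
Positions that differ: 5

5


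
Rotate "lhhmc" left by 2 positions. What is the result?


Input: "lhhmc", rotate left by 2
First 2 characters: "lh"
Remaining characters: "hmc"
Concatenate remaining + first: "hmc" + "lh" = "hmclh"

hmclh


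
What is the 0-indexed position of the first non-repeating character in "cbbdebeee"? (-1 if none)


Input: cbbdebeee
Character frequencies:
  'b': 3
  'c': 1
  'd': 1
  'e': 4
Scanning left to right for freq == 1:
  Position 0 ('c'): unique! => answer = 0

0


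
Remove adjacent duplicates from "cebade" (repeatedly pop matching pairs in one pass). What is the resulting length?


Input: cebade
Stack-based adjacent duplicate removal:
  Read 'c': push. Stack: c
  Read 'e': push. Stack: ce
  Read 'b': push. Stack: ceb
  Read 'a': push. Stack: ceba
  Read 'd': push. Stack: cebad
  Read 'e': push. Stack: cebade
Final stack: "cebade" (length 6)

6


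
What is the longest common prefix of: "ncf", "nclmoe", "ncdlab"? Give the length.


Words: ncf, nclmoe, ncdlab
  Position 0: all 'n' => match
  Position 1: all 'c' => match
  Position 2: ('f', 'l', 'd') => mismatch, stop
LCP = "nc" (length 2)

2


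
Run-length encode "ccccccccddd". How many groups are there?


Input: ccccccccddd
Scanning for consecutive runs:
  Group 1: 'c' x 8 (positions 0-7)
  Group 2: 'd' x 3 (positions 8-10)
Total groups: 2

2


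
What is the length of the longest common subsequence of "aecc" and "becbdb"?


LCS of "aecc" and "becbdb"
DP table:
           b    e    c    b    d    b
      0    0    0    0    0    0    0
  a   0    0    0    0    0    0    0
  e   0    0    1    1    1    1    1
  c   0    0    1    2    2    2    2
  c   0    0    1    2    2    2    2
LCS length = dp[4][6] = 2

2


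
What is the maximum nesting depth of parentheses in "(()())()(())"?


Input: "(()())()(())"
Tracking depth:
  Position 0 '(': depth becomes 1
  Position 1 '(': depth becomes 2
  Position 2 ')': depth becomes 1
  Position 3 '(': depth becomes 2
  Position 4 ')': depth becomes 1
  Position 5 ')': depth becomes 0
  Position 6 '(': depth becomes 1
  Position 7 ')': depth becomes 0
  Position 8 '(': depth becomes 1
  Position 9 '(': depth becomes 2
  Position 10 ')': depth becomes 1
  Position 11 ')': depth becomes 0
Maximum depth reached: 2

2


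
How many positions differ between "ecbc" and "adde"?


Comparing "ecbc" and "adde" position by position:
  Position 0: 'e' vs 'a' => DIFFER
  Position 1: 'c' vs 'd' => DIFFER
  Position 2: 'b' vs 'd' => DIFFER
  Position 3: 'c' vs 'e' => DIFFER
Positions that differ: 4

4


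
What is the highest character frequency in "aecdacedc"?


Input: aecdacedc
Character counts:
  'a': 2
  'c': 3
  'd': 2
  'e': 2
Maximum frequency: 3

3


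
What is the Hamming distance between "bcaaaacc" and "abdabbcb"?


Comparing "bcaaaacc" and "abdabbcb" position by position:
  Position 0: 'b' vs 'a' => differ
  Position 1: 'c' vs 'b' => differ
  Position 2: 'a' vs 'd' => differ
  Position 3: 'a' vs 'a' => same
  Position 4: 'a' vs 'b' => differ
  Position 5: 'a' vs 'b' => differ
  Position 6: 'c' vs 'c' => same
  Position 7: 'c' vs 'b' => differ
Total differences (Hamming distance): 6

6


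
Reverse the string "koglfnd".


Input: koglfnd
Reading characters right to left:
  Position 6: 'd'
  Position 5: 'n'
  Position 4: 'f'
  Position 3: 'l'
  Position 2: 'g'
  Position 1: 'o'
  Position 0: 'k'
Reversed: dnflgok

dnflgok


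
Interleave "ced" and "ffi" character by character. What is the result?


Interleaving "ced" and "ffi":
  Position 0: 'c' from first, 'f' from second => "cf"
  Position 1: 'e' from first, 'f' from second => "ef"
  Position 2: 'd' from first, 'i' from second => "di"
Result: cfefdi

cfefdi


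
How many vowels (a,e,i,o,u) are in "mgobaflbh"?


Input: mgobaflbh
Checking each character:
  'm' at position 0: consonant
  'g' at position 1: consonant
  'o' at position 2: vowel (running total: 1)
  'b' at position 3: consonant
  'a' at position 4: vowel (running total: 2)
  'f' at position 5: consonant
  'l' at position 6: consonant
  'b' at position 7: consonant
  'h' at position 8: consonant
Total vowels: 2

2


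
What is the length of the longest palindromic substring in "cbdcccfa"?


Input: "cbdcccfa"
Checking substrings for palindromes:
  [3:6] "ccc" (len 3) => palindrome
  [3:5] "cc" (len 2) => palindrome
  [4:6] "cc" (len 2) => palindrome
Longest palindromic substring: "ccc" with length 3

3


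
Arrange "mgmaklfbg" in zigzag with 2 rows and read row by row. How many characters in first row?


Zigzag "mgmaklfbg" into 2 rows:
Placing characters:
  'm' => row 0
  'g' => row 1
  'm' => row 0
  'a' => row 1
  'k' => row 0
  'l' => row 1
  'f' => row 0
  'b' => row 1
  'g' => row 0
Rows:
  Row 0: "mmkfg"
  Row 1: "galb"
First row length: 5

5


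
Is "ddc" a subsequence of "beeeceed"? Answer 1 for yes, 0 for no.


Check if "ddc" is a subsequence of "beeeceed"
Greedy scan:
  Position 0 ('b'): no match needed
  Position 1 ('e'): no match needed
  Position 2 ('e'): no match needed
  Position 3 ('e'): no match needed
  Position 4 ('c'): no match needed
  Position 5 ('e'): no match needed
  Position 6 ('e'): no match needed
  Position 7 ('d'): matches sub[0] = 'd'
Only matched 1/3 characters => not a subsequence

0


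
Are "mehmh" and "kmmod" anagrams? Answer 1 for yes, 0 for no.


Strings: "mehmh", "kmmod"
Sorted first:  ehhmm
Sorted second: dkmmo
Differ at position 0: 'e' vs 'd' => not anagrams

0


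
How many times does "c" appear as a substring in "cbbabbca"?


Searching for "c" in "cbbabbca"
Scanning each position:
  Position 0: "c" => MATCH
  Position 1: "b" => no
  Position 2: "b" => no
  Position 3: "a" => no
  Position 4: "b" => no
  Position 5: "b" => no
  Position 6: "c" => MATCH
  Position 7: "a" => no
Total occurrences: 2

2


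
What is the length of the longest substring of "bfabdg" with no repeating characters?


Input: "bfabdg"
Sliding window (track last position of each char):
  Position 0 ('b'): window [0,0] length 1 -- new best
  Position 1 ('f'): window [0,1] length 2 -- new best
  Position 2 ('a'): window [0,2] length 3 -- new best
  Position 3 ('b'): repeat (last at 0), move window start to 1
  Position 3 ('b'): window [1,3] length 3
  Position 4 ('d'): window [1,4] length 4 -- new best
  Position 5 ('g'): window [1,5] length 5 -- new best
Longest substring with no repeats: "fabdg" with length 5

5


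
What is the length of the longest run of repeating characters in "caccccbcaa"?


Input: "caccccbcaa"
Scanning for longest run:
  Position 1 ('a'): new char, reset run to 1
  Position 2 ('c'): new char, reset run to 1
  Position 3 ('c'): continues run of 'c', length=2
  Position 4 ('c'): continues run of 'c', length=3
  Position 5 ('c'): continues run of 'c', length=4
  Position 6 ('b'): new char, reset run to 1
  Position 7 ('c'): new char, reset run to 1
  Position 8 ('a'): new char, reset run to 1
  Position 9 ('a'): continues run of 'a', length=2
Longest run: 'c' with length 4

4


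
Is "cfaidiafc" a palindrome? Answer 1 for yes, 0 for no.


Input: cfaidiafc
Reversed: cfaidiafc
  Compare pos 0 ('c') with pos 8 ('c'): match
  Compare pos 1 ('f') with pos 7 ('f'): match
  Compare pos 2 ('a') with pos 6 ('a'): match
  Compare pos 3 ('i') with pos 5 ('i'): match
Result: palindrome

1


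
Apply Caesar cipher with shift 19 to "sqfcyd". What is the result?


Caesar cipher: shift "sqfcyd" by 19
  's' (pos 18) + 19 = pos 11 = 'l'
  'q' (pos 16) + 19 = pos 9 = 'j'
  'f' (pos 5) + 19 = pos 24 = 'y'
  'c' (pos 2) + 19 = pos 21 = 'v'
  'y' (pos 24) + 19 = pos 17 = 'r'
  'd' (pos 3) + 19 = pos 22 = 'w'
Result: ljyvrw

ljyvrw


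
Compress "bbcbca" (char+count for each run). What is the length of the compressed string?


Input: bbcbca
Runs:
  'b' x 2 => "b2"
  'c' x 1 => "c1"
  'b' x 1 => "b1"
  'c' x 1 => "c1"
  'a' x 1 => "a1"
Compressed: "b2c1b1c1a1"
Compressed length: 10

10


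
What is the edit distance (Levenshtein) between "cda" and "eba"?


Computing edit distance: "cda" -> "eba"
DP table:
           e    b    a
      0    1    2    3
  c   1    1    2    3
  d   2    2    2    3
  a   3    3    3    2
Edit distance = dp[3][3] = 2

2


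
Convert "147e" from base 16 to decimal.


Input: "147e" in base 16
Positional expansion:
  Digit '1' (value 1) x 16^3 = 4096
  Digit '4' (value 4) x 16^2 = 1024
  Digit '7' (value 7) x 16^1 = 112
  Digit 'e' (value 14) x 16^0 = 14
Sum = 5246

5246


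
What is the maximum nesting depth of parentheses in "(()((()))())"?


Input: "(()((()))())"
Tracking depth:
  Position 0 '(': depth becomes 1
  Position 1 '(': depth becomes 2
  Position 2 ')': depth becomes 1
  Position 3 '(': depth becomes 2
  Position 4 '(': depth becomes 3
  Position 5 '(': depth becomes 4
  Position 6 ')': depth becomes 3
  Position 7 ')': depth becomes 2
  Position 8 ')': depth becomes 1
  Position 9 '(': depth becomes 2
  Position 10 ')': depth becomes 1
  Position 11 ')': depth becomes 0
Maximum depth reached: 4

4


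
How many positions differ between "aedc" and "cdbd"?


Comparing "aedc" and "cdbd" position by position:
  Position 0: 'a' vs 'c' => DIFFER
  Position 1: 'e' vs 'd' => DIFFER
  Position 2: 'd' vs 'b' => DIFFER
  Position 3: 'c' vs 'd' => DIFFER
Positions that differ: 4

4


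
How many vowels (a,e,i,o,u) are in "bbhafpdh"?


Input: bbhafpdh
Checking each character:
  'b' at position 0: consonant
  'b' at position 1: consonant
  'h' at position 2: consonant
  'a' at position 3: vowel (running total: 1)
  'f' at position 4: consonant
  'p' at position 5: consonant
  'd' at position 6: consonant
  'h' at position 7: consonant
Total vowels: 1

1


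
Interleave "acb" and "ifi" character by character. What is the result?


Interleaving "acb" and "ifi":
  Position 0: 'a' from first, 'i' from second => "ai"
  Position 1: 'c' from first, 'f' from second => "cf"
  Position 2: 'b' from first, 'i' from second => "bi"
Result: aicfbi

aicfbi


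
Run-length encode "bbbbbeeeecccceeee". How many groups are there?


Input: bbbbbeeeecccceeee
Scanning for consecutive runs:
  Group 1: 'b' x 5 (positions 0-4)
  Group 2: 'e' x 4 (positions 5-8)
  Group 3: 'c' x 4 (positions 9-12)
  Group 4: 'e' x 4 (positions 13-16)
Total groups: 4

4


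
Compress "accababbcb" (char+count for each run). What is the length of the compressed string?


Input: accababbcb
Runs:
  'a' x 1 => "a1"
  'c' x 2 => "c2"
  'a' x 1 => "a1"
  'b' x 1 => "b1"
  'a' x 1 => "a1"
  'b' x 2 => "b2"
  'c' x 1 => "c1"
  'b' x 1 => "b1"
Compressed: "a1c2a1b1a1b2c1b1"
Compressed length: 16

16


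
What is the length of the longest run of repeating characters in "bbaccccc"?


Input: "bbaccccc"
Scanning for longest run:
  Position 1 ('b'): continues run of 'b', length=2
  Position 2 ('a'): new char, reset run to 1
  Position 3 ('c'): new char, reset run to 1
  Position 4 ('c'): continues run of 'c', length=2
  Position 5 ('c'): continues run of 'c', length=3
  Position 6 ('c'): continues run of 'c', length=4
  Position 7 ('c'): continues run of 'c', length=5
Longest run: 'c' with length 5

5


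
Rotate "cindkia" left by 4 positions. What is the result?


Input: "cindkia", rotate left by 4
First 4 characters: "cind"
Remaining characters: "kia"
Concatenate remaining + first: "kia" + "cind" = "kiacind"

kiacind


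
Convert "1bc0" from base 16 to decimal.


Input: "1bc0" in base 16
Positional expansion:
  Digit '1' (value 1) x 16^3 = 4096
  Digit 'b' (value 11) x 16^2 = 2816
  Digit 'c' (value 12) x 16^1 = 192
  Digit '0' (value 0) x 16^0 = 0
Sum = 7104

7104


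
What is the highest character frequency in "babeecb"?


Input: babeecb
Character counts:
  'a': 1
  'b': 3
  'c': 1
  'e': 2
Maximum frequency: 3

3
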